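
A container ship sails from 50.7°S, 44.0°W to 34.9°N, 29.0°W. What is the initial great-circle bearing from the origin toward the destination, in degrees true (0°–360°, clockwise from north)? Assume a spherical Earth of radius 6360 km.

12.3°

θ = atan2( sin Δλ·cos φ₂ ,  cos φ₁ sin φ₂ − sin φ₁ cos φ₂ cos Δλ )
  = atan2(+0.2123, +0.9754) = 12.28°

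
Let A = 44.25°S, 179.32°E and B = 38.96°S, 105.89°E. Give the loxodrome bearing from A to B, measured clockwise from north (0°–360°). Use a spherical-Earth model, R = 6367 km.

275.5°

Meridional parts: M(φ₁)=-0.8630, M(φ₂)=-0.7394 → ΔM = +0.1236;  Δλ = -1.2816 rad
tan C = Δλ / ΔM = -10.3698 → C = 275.51°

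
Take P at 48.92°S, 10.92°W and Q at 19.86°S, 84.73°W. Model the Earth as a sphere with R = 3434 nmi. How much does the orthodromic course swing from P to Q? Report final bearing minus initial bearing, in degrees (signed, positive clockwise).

At departure: θ₁ = atan2(sin Δλ cos φ₂, cos φ₁ sin φ₂ − sin φ₁ cos φ₂ cos Δλ) = 268.38°
At arrival: θ₂ = atan2(sin Δλ cos φ₁, −cos φ₂ sin φ₁ + sin φ₂ cos φ₁ cos Δλ) = 315.70°
Δθ = θ₂ − θ₁ = +47.3°

+47.3°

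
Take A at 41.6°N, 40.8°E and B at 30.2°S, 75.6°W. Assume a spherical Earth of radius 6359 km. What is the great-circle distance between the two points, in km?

14252 km

cos σ = sin φ₁ sin φ₂ + cos φ₁ cos φ₂ cos Δλ
      = sin(41.60°)sin(-30.20°) + cos(41.60°)cos(-30.20°)cos(-116.40°) = -0.6213
σ = 128.414° → d = Rσ = 6359·2.24124 = 14252 km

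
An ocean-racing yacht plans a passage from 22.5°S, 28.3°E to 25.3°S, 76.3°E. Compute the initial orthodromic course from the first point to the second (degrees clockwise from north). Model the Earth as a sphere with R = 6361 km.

θ = atan2( sin Δλ·cos φ₂ ,  cos φ₁ sin φ₂ − sin φ₁ cos φ₂ cos Δλ )
  = atan2(+0.6719, -0.1633) = 103.66°

103.7°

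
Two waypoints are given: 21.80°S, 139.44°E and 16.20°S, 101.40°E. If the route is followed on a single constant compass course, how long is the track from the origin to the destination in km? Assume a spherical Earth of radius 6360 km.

Rhumb course C = atan2(Δλ, Δψ) with Δψ = ln[tan(π/4+φ₂/2)/tan(π/4+φ₁/2)] = +0.1034, Δλ = -0.6639 → C = 278.85°
d = R·|Δφ| / |cos C| = 6360·0.09774 / 0.15392 = 4039 km

4039 km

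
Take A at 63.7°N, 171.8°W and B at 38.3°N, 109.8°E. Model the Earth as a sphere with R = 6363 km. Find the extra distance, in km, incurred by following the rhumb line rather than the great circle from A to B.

Great circle: cos σ = sin φ₁ sin φ₂ + cos φ₁ cos φ₂ cos Δλ,  σ = 0.8950 rad → d_gc = 5694.7 km
Rhumb line: Δψ = -0.7294, q = Δφ/Δψ = 0.6078, d_rh = R√(Δφ²+q²Δλ²) = 5996.8 km
Excess = 5996.8 − 5694.7 = 302.1 ≈ 302 km

302 km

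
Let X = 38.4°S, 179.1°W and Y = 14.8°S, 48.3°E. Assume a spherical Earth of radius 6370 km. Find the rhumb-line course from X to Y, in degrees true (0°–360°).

281.4°

Meridional parts: M(φ₁)=-0.7269, M(φ₂)=-0.2612 → ΔM = +0.4656;  Δλ = -2.3143 rad
tan C = Δλ / ΔM = -4.9701 → C = 281.38°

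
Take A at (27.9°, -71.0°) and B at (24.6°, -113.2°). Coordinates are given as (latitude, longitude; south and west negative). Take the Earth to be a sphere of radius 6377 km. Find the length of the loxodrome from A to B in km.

Δψ = ln[tan(π/4+φ₂/2)/tan(π/4+φ₁/2)] = -0.0642;  Δφ = -0.0576 rad,  Δλ = -0.7365 rad
q = Δφ/Δψ = 0.8967
d = R·√(Δφ² + q²Δλ²) = 6377·0.66294 = 4228 km

4228 km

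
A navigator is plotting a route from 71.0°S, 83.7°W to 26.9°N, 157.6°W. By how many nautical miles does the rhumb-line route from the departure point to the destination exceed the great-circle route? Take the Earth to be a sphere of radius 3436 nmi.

Great circle: cos σ = sin φ₁ sin φ₂ + cos φ₁ cos φ₂ cos Δλ,  σ = 1.9255 rad → d_gc = 6615.9 nmi
Rhumb line: Δψ = +2.2755, q = Δφ/Δψ = 0.7509, d_rh = R√(Δφ²+q²Δλ²) = 6748.6 nmi
Excess = 6748.6 − 6615.9 = 132.7 ≈ 133 nmi

133 nmi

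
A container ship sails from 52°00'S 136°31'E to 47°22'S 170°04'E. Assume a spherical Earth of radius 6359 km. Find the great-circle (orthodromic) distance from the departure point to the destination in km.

cos σ = sin φ₁ sin φ₂ + cos φ₁ cos φ₂ cos Δλ
      = sin(-52.00°)sin(-47.37°) + cos(-52.00°)cos(-47.37°)cos(33.55°) = 0.9273
σ = 21.988° → d = Rσ = 6359·0.38376 = 2440 km

2440 km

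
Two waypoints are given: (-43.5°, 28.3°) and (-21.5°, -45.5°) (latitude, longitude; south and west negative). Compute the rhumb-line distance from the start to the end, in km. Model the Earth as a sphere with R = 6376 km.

7273 km

Δψ = ln[tan(π/4+φ₂/2)/tan(π/4+φ₁/2)] = +0.4604;  Δφ = +0.3840 rad,  Δλ = -1.2881 rad
q = Δφ/Δψ = 0.8339
d = R·√(Δφ² + q²Δλ²) = 6376·1.14069 = 7273 km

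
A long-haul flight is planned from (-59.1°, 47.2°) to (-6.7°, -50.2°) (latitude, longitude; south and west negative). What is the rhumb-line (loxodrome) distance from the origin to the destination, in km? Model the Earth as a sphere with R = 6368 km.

Rhumb course C = atan2(Δλ, Δψ) with Δψ = ln[tan(π/4+φ₂/2)/tan(π/4+φ₁/2)] = +1.1688, Δλ = -1.7000 → C = 304.51°
d = R·|Δφ| / |cos C| = 6368·0.91455 / 0.56654 = 10280 km

10280 km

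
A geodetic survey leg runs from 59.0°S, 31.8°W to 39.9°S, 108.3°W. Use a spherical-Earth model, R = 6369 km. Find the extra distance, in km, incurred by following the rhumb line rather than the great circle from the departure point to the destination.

268 km

Great circle: cos σ = sin φ₁ sin φ₂ + cos φ₁ cos φ₂ cos Δλ,  σ = 0.8736 rad → d_gc = 5564.0 km
Rhumb line: Δψ = +0.5219, q = Δφ/Δψ = 0.6387, d_rh = R√(Δφ²+q²Δλ²) = 5831.6 km
Excess = 5831.6 − 5564.0 = 267.6 ≈ 268 km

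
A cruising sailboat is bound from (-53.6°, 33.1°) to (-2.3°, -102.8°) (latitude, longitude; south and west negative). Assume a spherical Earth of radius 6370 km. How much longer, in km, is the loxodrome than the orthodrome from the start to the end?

Great circle: cos σ = sin φ₁ sin φ₂ + cos φ₁ cos φ₂ cos Δλ,  σ = 1.9752 rad → d_gc = 12582.3 km
Rhumb line: Δψ = +1.0722, q = Δφ/Δψ = 0.8351, d_rh = R√(Δφ²+q²Δλ²) = 13846.2 km
Excess = 13846.2 − 12582.3 = 1263.9 ≈ 1264 km

1264 km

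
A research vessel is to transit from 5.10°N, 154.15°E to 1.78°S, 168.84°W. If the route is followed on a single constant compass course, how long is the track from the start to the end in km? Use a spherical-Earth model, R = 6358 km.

4173 km

Δψ = ln[tan(π/4+φ₂/2)/tan(π/4+φ₁/2)] = -0.1202;  Δφ = -0.1201 rad,  Δλ = +0.6459 rad
q = Δφ/Δψ = 0.9990
d = R·√(Δφ² + q²Δλ²) = 6358·0.65636 = 4173 km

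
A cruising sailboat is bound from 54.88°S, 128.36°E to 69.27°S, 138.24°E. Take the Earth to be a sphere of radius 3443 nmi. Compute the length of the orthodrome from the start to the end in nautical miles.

Haversine: a = sin²(Δφ/2)+cos φ₁ cos φ₂ sin²(Δλ/2) = 0.01720;  σ = 2·atan2(√a,√(1−a))
σ = 15.071° → d = Rσ = 3443·0.26303 = 906 nmi

906 nmi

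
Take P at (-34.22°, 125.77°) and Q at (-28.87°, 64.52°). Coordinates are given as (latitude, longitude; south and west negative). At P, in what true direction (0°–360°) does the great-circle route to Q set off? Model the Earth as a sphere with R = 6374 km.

258.1°

θ = atan2( sin Δλ·cos φ₂ ,  cos φ₁ sin φ₂ − sin φ₁ cos φ₂ cos Δλ )
  = atan2(-0.7678, -0.1624) = 258.06°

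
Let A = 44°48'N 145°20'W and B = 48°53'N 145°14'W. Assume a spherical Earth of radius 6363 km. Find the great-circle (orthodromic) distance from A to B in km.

Haversine: a = sin²(Δφ/2)+cos φ₁ cos φ₂ sin²(Δλ/2) = 0.00127;  σ = 2·atan2(√a,√(1−a))
σ = 4.084° → d = Rσ = 6363·0.07128 = 454 km

454 km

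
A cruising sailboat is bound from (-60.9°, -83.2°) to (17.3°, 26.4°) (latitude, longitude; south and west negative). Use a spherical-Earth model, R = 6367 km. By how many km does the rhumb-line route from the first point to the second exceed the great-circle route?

Great circle: cos σ = sin φ₁ sin φ₂ + cos φ₁ cos φ₂ cos Δλ,  σ = 1.9994 rad → d_gc = 12730.2 km
Rhumb line: Δψ = +1.6554, q = Δφ/Δψ = 0.8245, d_rh = R√(Δφ²+q²Δλ²) = 13279.5 km
Excess = 13279.5 − 12730.2 = 549.3 ≈ 549 km

549 km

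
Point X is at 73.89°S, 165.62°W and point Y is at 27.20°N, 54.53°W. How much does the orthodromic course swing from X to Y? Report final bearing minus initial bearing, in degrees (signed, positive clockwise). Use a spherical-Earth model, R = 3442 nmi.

At departure: θ₁ = atan2(sin Δλ cos φ₂, cos φ₁ sin φ₂ − sin φ₁ cos φ₂ cos Δλ) = 102.28°
At arrival: θ₂ = atan2(sin Δλ cos φ₁, −cos φ₂ sin φ₁ + sin φ₂ cos φ₁ cos Δλ) = 17.75°
Δθ = θ₂ − θ₁ = -84.5°

-84.5°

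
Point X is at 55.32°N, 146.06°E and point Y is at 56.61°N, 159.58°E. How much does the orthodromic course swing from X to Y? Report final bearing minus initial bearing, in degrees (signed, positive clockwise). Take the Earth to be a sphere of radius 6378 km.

Initial bearing θ₁ = atan2(sin Δλ cos φ₂, cos φ₁ sin φ₂ − sin φ₁ cos φ₂ cos Δλ) = 74.76°
Final bearing θ₂ = (initial bearing from the destination back to the start) + 180° = 85.98°
Δθ = θ₂ − θ₁ = +11.2°

+11.2°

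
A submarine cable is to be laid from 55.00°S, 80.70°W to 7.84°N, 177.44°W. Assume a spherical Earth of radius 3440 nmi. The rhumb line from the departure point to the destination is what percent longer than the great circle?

Great circle: σ = 1.7502 rad → d_gc = Rσ = 6020.6 nmi
Rhumb: Δφ = +1.0968, Δλ = -1.6884, Δψ = +1.2915, q = Δφ/Δψ = 0.8492 → d_rh = R√(Δφ²+q²Δλ²) = 6210.0 nmi
Excess = (6210.0 − 6020.6) / 6020.6 = 189.4 / 6020.6 = 3.146% ≈ 3.1%

3.1%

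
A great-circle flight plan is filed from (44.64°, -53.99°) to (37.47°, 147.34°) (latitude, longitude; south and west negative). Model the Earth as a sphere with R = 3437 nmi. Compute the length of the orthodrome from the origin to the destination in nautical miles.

5738 nmi

cos σ = sin φ₁ sin φ₂ + cos φ₁ cos φ₂ cos Δλ
      = sin(44.64°)sin(37.47°) + cos(44.64°)cos(37.47°)cos(-158.67°) = -0.0986
σ = 95.658° → d = Rσ = 3437·1.66955 = 5738 nmi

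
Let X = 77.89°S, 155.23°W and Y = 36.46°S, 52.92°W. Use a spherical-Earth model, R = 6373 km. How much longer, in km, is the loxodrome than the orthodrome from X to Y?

Great circle: cos σ = sin φ₁ sin φ₂ + cos φ₁ cos φ₂ cos Δλ,  σ = 0.9943 rad → d_gc = 6336.9 km
Rhumb line: Δψ = +1.5594, q = Δφ/Δψ = 0.4637, d_rh = R√(Δφ²+q²Δλ²) = 7005.8 km
Excess = 7005.8 − 6336.9 = 668.9 ≈ 669 km

669 km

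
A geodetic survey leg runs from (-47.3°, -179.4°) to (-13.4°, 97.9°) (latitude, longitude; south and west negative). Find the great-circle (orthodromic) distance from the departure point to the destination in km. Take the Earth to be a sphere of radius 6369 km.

8368 km

Haversine: a = sin²(Δφ/2)+cos φ₁ cos φ₂ sin²(Δλ/2) = 0.37293;  σ = 2·atan2(√a,√(1−a))
σ = 75.277° → d = Rσ = 6369·1.31384 = 8368 km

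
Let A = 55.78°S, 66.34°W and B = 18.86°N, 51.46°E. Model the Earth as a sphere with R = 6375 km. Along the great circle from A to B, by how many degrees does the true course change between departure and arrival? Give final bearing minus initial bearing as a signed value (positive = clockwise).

-66.9°

At departure: θ₁ = atan2(sin Δλ cos φ₂, cos φ₁ sin φ₂ − sin φ₁ cos φ₂ cos Δλ) = 102.34°
At arrival: θ₂ = atan2(sin Δλ cos φ₁, −cos φ₂ sin φ₁ + sin φ₂ cos φ₁ cos Δλ) = 35.49°
Δθ = θ₂ − θ₁ = -66.9°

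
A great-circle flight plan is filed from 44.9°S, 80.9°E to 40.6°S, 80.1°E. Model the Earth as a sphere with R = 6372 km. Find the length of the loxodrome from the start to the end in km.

Δψ = ln[tan(π/4+φ₂/2)/tan(π/4+φ₁/2)] = +0.1023;  Δφ = +0.0750 rad,  Δλ = -0.0140 rad
q = Δφ/Δψ = 0.7339
d = R·√(Δφ² + q²Δλ²) = 6372·0.07575 = 483 km

483 km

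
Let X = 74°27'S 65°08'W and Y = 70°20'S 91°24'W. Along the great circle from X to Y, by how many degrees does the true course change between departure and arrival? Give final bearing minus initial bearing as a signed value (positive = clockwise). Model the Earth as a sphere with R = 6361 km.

Initial bearing θ₁ = atan2(sin Δλ cos φ₂, cos φ₁ sin φ₂ − sin φ₁ cos φ₂ cos Δλ) = 284.42°
Final bearing θ₂ = (initial bearing from the destination back to the start) + 180° = 309.52°
Δθ = θ₂ − θ₁ = +25.1°

+25.1°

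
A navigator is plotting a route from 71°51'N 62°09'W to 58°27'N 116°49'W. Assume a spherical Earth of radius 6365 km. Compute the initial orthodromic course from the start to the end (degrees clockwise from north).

267.0°

N = sin Δλ·cos φ₂ = -0.4269;  D = cos φ₁ sin φ₂ − sin φ₁ cos φ₂ cos Δλ = -0.0221
initial course = atan2(N, D) = 267.04°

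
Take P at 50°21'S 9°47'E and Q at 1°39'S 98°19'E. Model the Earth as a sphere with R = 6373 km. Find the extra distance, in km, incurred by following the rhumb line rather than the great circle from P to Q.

Great circle: cos σ = sin φ₁ sin φ₂ + cos φ₁ cos φ₂ cos Δλ,  σ = 1.5323 rad → d_gc = 9765.3 km
Rhumb line: Δψ = +0.9914, q = Δφ/Δψ = 0.8573, d_rh = R√(Δφ²+q²Δλ²) = 10031.0 km
Excess = 10031.0 − 9765.3 = 265.7 ≈ 266 km

266 km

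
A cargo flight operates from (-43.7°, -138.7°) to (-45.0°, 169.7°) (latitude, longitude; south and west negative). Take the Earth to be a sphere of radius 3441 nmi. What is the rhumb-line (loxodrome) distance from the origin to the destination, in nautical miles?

2217 nmi

Δψ = ln[tan(π/4+φ₂/2)/tan(π/4+φ₁/2)] = -0.0317;  Δφ = -0.0227 rad,  Δλ = -0.9006 rad
q = Δφ/Δψ = 0.7150
d = R·√(Δφ² + q²Δλ²) = 3441·0.64436 = 2217 nmi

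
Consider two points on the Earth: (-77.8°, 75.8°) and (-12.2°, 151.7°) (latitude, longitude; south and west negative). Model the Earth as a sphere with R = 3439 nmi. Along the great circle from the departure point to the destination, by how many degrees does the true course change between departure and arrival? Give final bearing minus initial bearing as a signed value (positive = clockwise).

Initial bearing θ₁ = atan2(sin Δλ cos φ₂, cos φ₁ sin φ₂ − sin φ₁ cos φ₂ cos Δλ) = 78.78°
Final bearing θ₂ = (initial bearing from the destination back to the start) + 180° = 12.24°
Δθ = θ₂ − θ₁ = -66.5°

-66.5°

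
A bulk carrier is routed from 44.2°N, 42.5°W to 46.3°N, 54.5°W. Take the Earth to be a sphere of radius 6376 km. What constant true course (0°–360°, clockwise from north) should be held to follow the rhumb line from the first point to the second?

284.0°

Meridional parts: M(φ₁)=+0.8618, M(φ₂)=+0.9138 → ΔM = +0.0521;  Δλ = -0.2094 rad
tan C = Δλ / ΔM = -4.0223 → C = 283.96°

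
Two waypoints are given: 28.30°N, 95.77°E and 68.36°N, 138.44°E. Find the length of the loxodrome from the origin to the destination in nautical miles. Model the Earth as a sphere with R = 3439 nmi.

2872 nmi

Rhumb course C = atan2(Δλ, Δψ) with Δψ = ln[tan(π/4+φ₂/2)/tan(π/4+φ₁/2)] = +1.1395, Δλ = +0.7447 → C = 33.17°
d = R·|Δφ| / |cos C| = 3439·0.69918 / 0.83708 = 2872 nmi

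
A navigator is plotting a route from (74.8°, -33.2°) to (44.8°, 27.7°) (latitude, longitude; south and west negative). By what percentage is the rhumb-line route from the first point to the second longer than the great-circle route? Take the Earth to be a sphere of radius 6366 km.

3.7%

Great circle: σ = 0.6912 rad → d_gc = Rσ = 4400.4 km
Rhumb: Δφ = -0.5236, Δλ = +1.0629, Δψ = -1.1377, q = Δφ/Δψ = 0.4602 → d_rh = R√(Δφ²+q²Δλ²) = 4561.5 km
Excess = (4561.5 − 4400.4) / 4400.4 = 161.1 / 4400.4 = 3.66% ≈ 3.7%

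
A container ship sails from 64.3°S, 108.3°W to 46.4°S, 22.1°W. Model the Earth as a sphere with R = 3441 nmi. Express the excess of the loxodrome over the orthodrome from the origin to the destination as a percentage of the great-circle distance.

Great circle: σ = 0.8334 rad → d_gc = Rσ = 2867.8 nmi
Rhumb: Δφ = +0.3124, Δλ = +1.5045, Δψ = +0.5616, q = Δφ/Δψ = 0.5563 → d_rh = R√(Δφ²+q²Δλ²) = 3074.2 nmi
Excess = (3074.2 − 2867.8) / 2867.8 = 206.4 / 2867.8 = 7.20% ≈ 7.2%

7.2%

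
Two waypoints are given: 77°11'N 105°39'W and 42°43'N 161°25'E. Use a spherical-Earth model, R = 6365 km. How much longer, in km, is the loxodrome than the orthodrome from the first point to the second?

Great circle: cos σ = sin φ₁ sin φ₂ + cos φ₁ cos φ₂ cos Δλ,  σ = 0.8591 rad → d_gc = 5468.1 km
Rhumb line: Δψ = -1.3604, q = Δφ/Δψ = 0.4422, d_rh = R√(Δφ²+q²Δλ²) = 5958.4 km
Excess = 5958.4 − 5468.1 = 490.3 ≈ 490 km

490 km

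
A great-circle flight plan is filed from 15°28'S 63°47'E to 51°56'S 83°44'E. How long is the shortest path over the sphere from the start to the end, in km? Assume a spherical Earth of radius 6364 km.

Haversine: a = sin²(Δφ/2)+cos φ₁ cos φ₂ sin²(Δλ/2) = 0.11573;  σ = 2·atan2(√a,√(1−a))
σ = 39.777° → d = Rσ = 6364·0.69424 = 4418 km

4418 km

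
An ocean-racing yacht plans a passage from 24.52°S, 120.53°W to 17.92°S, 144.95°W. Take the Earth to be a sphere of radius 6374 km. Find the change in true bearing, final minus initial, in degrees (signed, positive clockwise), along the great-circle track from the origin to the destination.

+9.0°

At departure: θ₁ = atan2(sin Δλ cos φ₂, cos φ₁ sin φ₂ − sin φ₁ cos φ₂ cos Δλ) = 281.44°
At arrival: θ₂ = atan2(sin Δλ cos φ₁, −cos φ₂ sin φ₁ + sin φ₂ cos φ₁ cos Δλ) = 290.41°
Δθ = θ₂ − θ₁ = +9.0°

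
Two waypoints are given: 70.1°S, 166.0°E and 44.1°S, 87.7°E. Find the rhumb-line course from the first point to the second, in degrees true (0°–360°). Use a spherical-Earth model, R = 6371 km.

Meridional parts: M(φ₁)=-1.7405, M(φ₂)=-0.8593 → ΔM = +0.8812;  Δλ = -1.3666 rad
tan C = Δλ / ΔM = -1.5508 → C = 302.81°

302.8°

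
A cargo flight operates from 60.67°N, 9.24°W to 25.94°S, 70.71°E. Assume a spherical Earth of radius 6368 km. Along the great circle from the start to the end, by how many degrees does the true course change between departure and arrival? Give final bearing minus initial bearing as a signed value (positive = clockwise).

+37.9°

Initial bearing θ₁ = atan2(sin Δλ cos φ₂, cos φ₁ sin φ₂ − sin φ₁ cos φ₂ cos Δλ) = 111.63°
Final bearing θ₂ = (initial bearing from the destination back to the start) + 180° = 149.58°
Δθ = θ₂ − θ₁ = +37.9°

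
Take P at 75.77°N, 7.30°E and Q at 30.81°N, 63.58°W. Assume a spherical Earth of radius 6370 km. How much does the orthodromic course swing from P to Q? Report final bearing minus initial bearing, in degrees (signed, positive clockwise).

Initial bearing θ₁ = atan2(sin Δλ cos φ₂, cos φ₁ sin φ₂ − sin φ₁ cos φ₂ cos Δλ) = 259.75°
Final bearing θ₂ = (initial bearing from the destination back to the start) + 180° = 196.36°
Δθ = θ₂ − θ₁ = -63.4°

-63.4°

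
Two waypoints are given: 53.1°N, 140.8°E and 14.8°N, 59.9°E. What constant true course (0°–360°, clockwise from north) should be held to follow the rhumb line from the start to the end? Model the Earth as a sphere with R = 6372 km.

239.4°

Meridional parts: M(φ₁)=+1.0977, M(φ₂)=+0.2612 → ΔM = -0.8365;  Δλ = -1.4120 rad
tan C = Δλ / ΔM = +1.6879 → C = 239.36°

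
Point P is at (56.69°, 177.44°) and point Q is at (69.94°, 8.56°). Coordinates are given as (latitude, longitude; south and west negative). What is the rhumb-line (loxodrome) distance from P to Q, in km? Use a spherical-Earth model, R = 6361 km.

Δψ = ln[tan(π/4+φ₂/2)/tan(π/4+φ₁/2)] = +0.5256;  Δφ = +0.2313 rad,  Δλ = -2.9475 rad
q = Δφ/Δψ = 0.4400
d = R·√(Δφ² + q²Δλ²) = 6361·1.31738 = 8380 km

8380 km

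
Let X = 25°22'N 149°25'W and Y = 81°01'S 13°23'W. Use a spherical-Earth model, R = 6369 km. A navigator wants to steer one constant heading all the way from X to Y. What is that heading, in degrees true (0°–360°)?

Meridional parts: M(φ₁)=+0.4579, M(φ₂)=-2.5440 → ΔM = -3.0019;  Δλ = +2.3742 rad
tan C = Δλ / ΔM = -0.7909 → C = 141.66°

141.7°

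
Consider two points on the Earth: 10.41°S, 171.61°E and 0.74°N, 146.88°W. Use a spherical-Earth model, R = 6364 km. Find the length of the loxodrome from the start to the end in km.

Δψ = ln[tan(π/4+φ₂/2)/tan(π/4+φ₁/2)] = +0.1956;  Δφ = +0.1946 rad,  Δλ = +0.7245 rad
q = Δφ/Δψ = 0.9948
d = R·√(Δφ² + q²Δλ²) = 6364·0.74656 = 4751 km

4751 km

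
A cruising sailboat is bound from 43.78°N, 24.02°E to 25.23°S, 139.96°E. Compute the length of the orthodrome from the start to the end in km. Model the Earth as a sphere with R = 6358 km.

Haversine: a = sin²(Δφ/2)+cos φ₁ cos φ₂ sin²(Δλ/2) = 0.79031;  σ = 2·atan2(√a,√(1−a))
σ = 125.494° → d = Rσ = 6358·2.19028 = 13926 km

13926 km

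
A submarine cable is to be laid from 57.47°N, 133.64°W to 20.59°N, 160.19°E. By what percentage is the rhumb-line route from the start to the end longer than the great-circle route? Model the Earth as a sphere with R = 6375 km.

2.6%

Great circle: σ = 1.0473 rad → d_gc = Rσ = 6676.7 km
Rhumb: Δφ = -0.6437, Δλ = -1.1549, Δψ = -0.8645, q = Δφ/Δψ = 0.7446 → d_rh = R√(Δφ²+q²Δλ²) = 6847.6 km
Excess = (6847.6 − 6676.7) / 6676.7 = 170.9 / 6676.7 = 2.56% ≈ 2.6%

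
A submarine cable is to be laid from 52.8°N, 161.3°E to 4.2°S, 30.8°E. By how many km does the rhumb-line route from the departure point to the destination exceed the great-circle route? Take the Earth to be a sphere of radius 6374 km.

Great circle: cos σ = sin φ₁ sin φ₂ + cos φ₁ cos φ₂ cos Δλ,  σ = 2.0375 rad → d_gc = 12987.0 km
Rhumb line: Δψ = -1.1624, q = Δφ/Δψ = 0.8558, d_rh = R√(Δφ²+q²Δλ²) = 13949.4 km
Excess = 13949.4 − 12987.0 = 962.4 ≈ 962 km

962 km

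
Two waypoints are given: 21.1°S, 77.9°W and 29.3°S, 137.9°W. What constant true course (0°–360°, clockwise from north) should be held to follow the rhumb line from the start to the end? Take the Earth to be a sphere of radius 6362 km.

Δψ = ln[tan(π/4+φ₂/2)/tan(π/4+φ₁/2)] = -0.1584
Δλ = -1.0472 rad (taken the short way round)
course = atan2(Δλ, Δψ) = 261.40°

261.4°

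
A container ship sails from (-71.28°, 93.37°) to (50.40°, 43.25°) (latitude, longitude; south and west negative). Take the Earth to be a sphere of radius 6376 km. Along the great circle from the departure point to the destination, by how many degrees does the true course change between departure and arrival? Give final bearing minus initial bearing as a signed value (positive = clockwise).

+19.7°

At departure: θ₁ = atan2(sin Δλ cos φ₂, cos φ₁ sin φ₂ − sin φ₁ cos φ₂ cos Δλ) = 322.36°
At arrival: θ₂ = atan2(sin Δλ cos φ₁, −cos φ₂ sin φ₁ + sin φ₂ cos φ₁ cos Δλ) = 342.09°
Δθ = θ₂ − θ₁ = +19.7°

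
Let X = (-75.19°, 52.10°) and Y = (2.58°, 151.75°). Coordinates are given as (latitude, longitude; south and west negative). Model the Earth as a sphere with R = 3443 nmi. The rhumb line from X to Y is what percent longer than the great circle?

6.6%

Great circle: σ = 1.6572 rad → d_gc = Rσ = 5705.8 nmi
Rhumb: Δφ = +1.3573, Δλ = +1.7392, Δψ = +2.0855, q = Δφ/Δψ = 0.6508 → d_rh = R√(Δφ²+q²Δλ²) = 6085.2 nmi
Excess = (6085.2 − 5705.8) / 5705.8 = 379.4 / 5705.8 = 6.649% ≈ 6.6%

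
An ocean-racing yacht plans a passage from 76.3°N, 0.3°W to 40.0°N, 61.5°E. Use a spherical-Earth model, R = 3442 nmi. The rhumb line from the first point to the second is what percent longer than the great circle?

Great circle: σ = 0.7810 rad → d_gc = Rσ = 2688.08 nmi
Rhumb: Δφ = -0.6336, Δλ = +1.0786, Δψ = -1.3563, q = Δφ/Δψ = 0.4671 → d_rh = R√(Δφ²+q²Δλ²) = 2786.22 nmi
Excess = (2786.22 − 2688.08) / 2688.08 = 98.14 / 2688.08 = 3.651% ≈ 3.7%

3.7%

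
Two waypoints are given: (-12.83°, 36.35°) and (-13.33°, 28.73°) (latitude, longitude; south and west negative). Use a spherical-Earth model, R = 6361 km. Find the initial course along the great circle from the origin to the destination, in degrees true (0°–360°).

θ = atan2( sin Δλ·cos φ₂ ,  cos φ₁ sin φ₂ − sin φ₁ cos φ₂ cos Δλ )
  = atan2(-0.1290, -0.0106) = 265.29°

265.3°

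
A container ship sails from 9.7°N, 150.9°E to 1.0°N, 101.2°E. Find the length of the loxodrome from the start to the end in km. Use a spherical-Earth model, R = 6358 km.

5570 km

Rhumb course C = atan2(Δλ, Δψ) with Δψ = ln[tan(π/4+φ₂/2)/tan(π/4+φ₁/2)] = -0.1527, Δλ = -0.8674 → C = 260.02°
d = R·|Δφ| / |cos C| = 6358·0.15184 / 0.17332 = 5570 km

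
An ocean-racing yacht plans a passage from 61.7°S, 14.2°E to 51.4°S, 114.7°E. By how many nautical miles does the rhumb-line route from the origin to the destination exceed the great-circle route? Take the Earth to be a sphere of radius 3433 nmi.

Great circle: cos σ = sin φ₁ sin φ₂ + cos φ₁ cos φ₂ cos Δλ,  σ = 0.8838 rad → d_gc = 3034.1 nmi
Rhumb line: Δψ = +0.3286, q = Δφ/Δψ = 0.5470, d_rh = R√(Δφ²+q²Δλ²) = 3351.4 nmi
Excess = 3351.4 − 3034.1 = 317.3 ≈ 317 nmi

317 nmi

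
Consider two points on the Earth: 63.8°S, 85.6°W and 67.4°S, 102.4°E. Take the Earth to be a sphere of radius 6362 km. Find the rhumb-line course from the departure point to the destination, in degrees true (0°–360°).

Meridional parts: M(φ₁)=-1.4580, M(φ₂)=-1.6103 → ΔM = -0.1524;  Δλ = -3.0020 rad
tan C = Δλ / ΔM = +19.7024 → C = 267.09°

267.1°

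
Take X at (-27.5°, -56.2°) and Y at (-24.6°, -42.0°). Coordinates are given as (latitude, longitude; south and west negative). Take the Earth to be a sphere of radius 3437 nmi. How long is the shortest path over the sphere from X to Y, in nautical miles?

Haversine: a = sin²(Δφ/2)+cos φ₁ cos φ₂ sin²(Δλ/2) = 0.01296;  σ = 2·atan2(√a,√(1−a))
σ = 13.074° → d = Rσ = 3437·0.22819 = 784 nmi

784 nmi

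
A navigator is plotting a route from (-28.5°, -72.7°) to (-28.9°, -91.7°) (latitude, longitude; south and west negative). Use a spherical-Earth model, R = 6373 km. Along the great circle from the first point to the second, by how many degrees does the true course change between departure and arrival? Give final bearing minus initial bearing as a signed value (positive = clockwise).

+9.2°

At departure: θ₁ = atan2(sin Δλ cos φ₂, cos φ₁ sin φ₂ − sin φ₁ cos φ₂ cos Δλ) = 264.04°
At arrival: θ₂ = atan2(sin Δλ cos φ₁, −cos φ₂ sin φ₁ + sin φ₂ cos φ₁ cos Δλ) = 273.23°
Δθ = θ₂ − θ₁ = +9.2°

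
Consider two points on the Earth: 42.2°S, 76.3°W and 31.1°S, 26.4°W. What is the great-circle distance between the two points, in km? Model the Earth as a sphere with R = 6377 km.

Haversine: a = sin²(Δφ/2)+cos φ₁ cos φ₂ sin²(Δλ/2) = 0.12222;  σ = 2·atan2(√a,√(1−a))
σ = 40.926° → d = Rσ = 6377·0.71430 = 4555 km

4555 km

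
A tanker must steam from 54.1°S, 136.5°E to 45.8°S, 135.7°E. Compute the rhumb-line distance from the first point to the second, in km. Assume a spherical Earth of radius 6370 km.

Rhumb course C = atan2(Δλ, Δψ) with Δψ = ln[tan(π/4+φ₂/2)/tan(π/4+φ₁/2)] = +0.2259, Δλ = -0.0140 → C = 356.46°
d = R·|Δφ| / |cos C| = 6370·0.14486 / 0.99810 = 925 km

925 km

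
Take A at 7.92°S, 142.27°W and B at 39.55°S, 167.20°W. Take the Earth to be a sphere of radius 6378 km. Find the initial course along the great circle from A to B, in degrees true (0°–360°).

211.3°

N = sin Δλ·cos φ₂ = -0.3250;  D = cos φ₁ sin φ₂ − sin φ₁ cos φ₂ cos Δλ = -0.5343
initial course = atan2(N, D) = 211.31°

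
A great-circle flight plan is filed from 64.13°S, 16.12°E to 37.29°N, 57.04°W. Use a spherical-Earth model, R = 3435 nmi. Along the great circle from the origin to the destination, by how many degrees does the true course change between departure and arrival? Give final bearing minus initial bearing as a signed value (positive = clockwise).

+30.4°

Initial bearing θ₁ = atan2(sin Δλ cos φ₂, cos φ₁ sin φ₂ − sin φ₁ cos φ₂ cos Δλ) = 301.78°
Final bearing θ₂ = (initial bearing from the destination back to the start) + 180° = 332.21°
Δθ = θ₂ − θ₁ = +30.4°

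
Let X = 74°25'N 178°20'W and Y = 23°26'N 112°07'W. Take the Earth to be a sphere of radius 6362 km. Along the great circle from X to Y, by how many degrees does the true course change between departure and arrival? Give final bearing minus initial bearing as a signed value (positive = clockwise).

At departure: θ₁ = atan2(sin Δλ cos φ₂, cos φ₁ sin φ₂ − sin φ₁ cos φ₂ cos Δλ) = 106.56°
At arrival: θ₂ = atan2(sin Δλ cos φ₁, −cos φ₂ sin φ₁ + sin φ₂ cos φ₁ cos Δλ) = 163.70°
Δθ = θ₂ − θ₁ = +57.1°

+57.1°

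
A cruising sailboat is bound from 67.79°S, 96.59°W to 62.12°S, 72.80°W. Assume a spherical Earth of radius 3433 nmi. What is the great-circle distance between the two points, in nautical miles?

cos σ = sin φ₁ sin φ₂ + cos φ₁ cos φ₂ cos Δλ
      = sin(-67.79°)sin(-62.12°) + cos(-67.79°)cos(-62.12°)cos(23.79°) = 0.9801
σ = 11.453° → d = Rσ = 3433·0.19989 = 686 nmi

686 nmi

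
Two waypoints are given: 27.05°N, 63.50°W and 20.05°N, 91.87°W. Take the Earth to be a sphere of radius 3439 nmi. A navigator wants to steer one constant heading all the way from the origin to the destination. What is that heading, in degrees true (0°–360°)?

Δψ = ln[tan(π/4+φ₂/2)/tan(π/4+φ₁/2)] = -0.1334
Δλ = -0.4951 rad (taken the short way round)
course = atan2(Δλ, Δψ) = 254.92°

254.9°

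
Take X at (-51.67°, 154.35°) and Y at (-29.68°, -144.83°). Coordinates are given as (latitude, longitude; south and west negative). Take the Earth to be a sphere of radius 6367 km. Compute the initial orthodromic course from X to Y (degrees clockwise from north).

88.1°

N = sin Δλ·cos φ₂ = +0.7585;  D = cos φ₁ sin φ₂ − sin φ₁ cos φ₂ cos Δλ = +0.0252
initial course = atan2(N, D) = 88.10°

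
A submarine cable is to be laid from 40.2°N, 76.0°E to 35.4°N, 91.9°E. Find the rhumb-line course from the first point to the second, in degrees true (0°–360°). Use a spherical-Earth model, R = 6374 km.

110.9°

Meridional parts: M(φ₁)=+0.7675, M(φ₂)=+0.6614 → ΔM = -0.1061;  Δλ = +0.2775 rad
tan C = Δλ / ΔM = -2.6157 → C = 110.92°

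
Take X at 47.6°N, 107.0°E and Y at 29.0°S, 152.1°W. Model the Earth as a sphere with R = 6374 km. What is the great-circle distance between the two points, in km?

cos σ = sin φ₁ sin φ₂ + cos φ₁ cos φ₂ cos Δλ
      = sin(47.60°)sin(-29.00°) + cos(47.60°)cos(-29.00°)cos(100.90°) = -0.4695
σ = 118.004° → d = Rσ = 6374·2.05956 = 13128 km

13128 km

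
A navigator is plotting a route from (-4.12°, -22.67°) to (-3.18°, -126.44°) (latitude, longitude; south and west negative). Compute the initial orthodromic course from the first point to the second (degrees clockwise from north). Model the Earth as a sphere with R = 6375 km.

265.7°

θ = atan2( sin Δλ·cos φ₂ ,  cos φ₁ sin φ₂ − sin φ₁ cos φ₂ cos Δλ )
  = atan2(-0.9698, -0.0724) = 265.73°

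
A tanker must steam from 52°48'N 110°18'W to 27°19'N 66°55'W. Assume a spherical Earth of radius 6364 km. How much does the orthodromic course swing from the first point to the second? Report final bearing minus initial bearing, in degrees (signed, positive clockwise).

At departure: θ₁ = atan2(sin Δλ cos φ₂, cos φ₁ sin φ₂ − sin φ₁ cos φ₂ cos Δλ) = 111.21°
At arrival: θ₂ = atan2(sin Δλ cos φ₁, −cos φ₂ sin φ₁ + sin φ₂ cos φ₁ cos Δλ) = 140.63°
Δθ = θ₂ − θ₁ = +29.4°

+29.4°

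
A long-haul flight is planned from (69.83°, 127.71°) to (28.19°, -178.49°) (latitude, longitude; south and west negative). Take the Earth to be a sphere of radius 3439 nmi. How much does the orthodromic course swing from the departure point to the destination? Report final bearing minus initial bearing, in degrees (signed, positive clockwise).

+44.6°

Initial bearing θ₁ = atan2(sin Δλ cos φ₂, cos φ₁ sin φ₂ − sin φ₁ cos φ₂ cos Δλ) = 114.61°
Final bearing θ₂ = (initial bearing from the destination back to the start) + 180° = 159.16°
Δθ = θ₂ − θ₁ = +44.6°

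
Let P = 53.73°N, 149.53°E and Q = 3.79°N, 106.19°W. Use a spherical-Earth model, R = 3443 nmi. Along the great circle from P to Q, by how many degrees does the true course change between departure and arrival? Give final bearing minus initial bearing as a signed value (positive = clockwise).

Initial bearing θ₁ = atan2(sin Δλ cos φ₂, cos φ₁ sin φ₂ − sin φ₁ cos φ₂ cos Δλ) = 76.20°
Final bearing θ₂ = (initial bearing from the destination back to the start) + 180° = 144.85°
Δθ = θ₂ − θ₁ = +68.6°

+68.6°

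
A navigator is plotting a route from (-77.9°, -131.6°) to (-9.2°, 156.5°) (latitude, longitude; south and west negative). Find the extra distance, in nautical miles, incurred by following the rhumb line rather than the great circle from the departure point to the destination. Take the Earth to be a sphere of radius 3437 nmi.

Great circle: cos σ = sin φ₁ sin φ₂ + cos φ₁ cos φ₂ cos Δλ,  σ = 1.3484 rad → d_gc = 4634.3 nmi
Rhumb line: Δψ = +2.0832, q = Δφ/Δψ = 0.5756, d_rh = R√(Δφ²+q²Δλ²) = 4811.1 nmi
Excess = 4811.1 − 4634.3 = 176.8 ≈ 177 nmi

177 nmi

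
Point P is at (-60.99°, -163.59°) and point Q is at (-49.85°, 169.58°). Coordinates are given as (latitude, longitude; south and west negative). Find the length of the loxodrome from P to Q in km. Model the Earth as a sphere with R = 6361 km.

Δψ = ln[tan(π/4+φ₂/2)/tan(π/4+φ₁/2)] = +0.3454;  Δφ = +0.1944 rad,  Δλ = -0.4683 rad
q = Δφ/Δψ = 0.5629
d = R·√(Δφ² + q²Δλ²) = 6361·0.32753 = 2083 km

2083 km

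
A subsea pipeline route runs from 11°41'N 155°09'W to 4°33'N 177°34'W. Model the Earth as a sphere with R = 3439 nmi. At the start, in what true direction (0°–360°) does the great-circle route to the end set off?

254.0°

N = sin Δλ·cos φ₂ = -0.3801;  D = cos φ₁ sin φ₂ − sin φ₁ cos φ₂ cos Δλ = -0.1089
initial course = atan2(N, D) = 254.01°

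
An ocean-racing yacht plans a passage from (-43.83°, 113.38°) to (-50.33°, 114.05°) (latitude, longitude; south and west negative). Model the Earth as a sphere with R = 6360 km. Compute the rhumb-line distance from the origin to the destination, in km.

723 km

Δψ = ln[tan(π/4+φ₂/2)/tan(π/4+φ₁/2)] = -0.1669;  Δφ = -0.1134 rad,  Δλ = +0.0117 rad
q = Δφ/Δψ = 0.6798
d = R·√(Δφ² + q²Δλ²) = 6360·0.11372 = 723 km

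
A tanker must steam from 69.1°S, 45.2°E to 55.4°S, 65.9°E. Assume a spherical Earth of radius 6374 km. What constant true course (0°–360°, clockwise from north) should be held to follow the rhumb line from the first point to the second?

34.6°

Meridional parts: M(φ₁)=-1.6904, M(φ₂)=-1.1665 → ΔM = +0.5240;  Δλ = +0.3613 rad
tan C = Δλ / ΔM = +0.6895 → C = 34.59°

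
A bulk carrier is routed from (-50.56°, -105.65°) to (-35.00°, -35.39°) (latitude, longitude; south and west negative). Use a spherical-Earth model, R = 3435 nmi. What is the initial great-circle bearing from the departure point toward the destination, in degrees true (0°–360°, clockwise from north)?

θ = atan2( sin Δλ·cos φ₂ ,  cos φ₁ sin φ₂ − sin φ₁ cos φ₂ cos Δλ )
  = atan2(+0.7710, -0.1507) = 101.06°

101.1°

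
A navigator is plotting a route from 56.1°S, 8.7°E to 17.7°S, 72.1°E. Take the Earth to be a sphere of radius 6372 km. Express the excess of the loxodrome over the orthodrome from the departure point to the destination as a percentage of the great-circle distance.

Great circle: σ = 1.0584 rad → d_gc = Rσ = 6744.1 km
Rhumb: Δφ = +0.6702, Δλ = +1.1065, Δψ = +0.8742, q = Δφ/Δψ = 0.7666 → d_rh = R√(Δφ²+q²Δλ²) = 6888.9 km
Excess = (6888.9 − 6744.1) / 6744.1 = 144.8 / 6744.1 = 2.147% ≈ 2.1%

2.1%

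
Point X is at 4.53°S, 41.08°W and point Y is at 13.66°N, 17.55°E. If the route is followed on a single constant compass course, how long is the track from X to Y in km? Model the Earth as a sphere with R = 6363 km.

Δψ = ln[tan(π/4+φ₂/2)/tan(π/4+φ₁/2)] = +0.3198;  Δφ = +0.3175 rad,  Δλ = +1.0233 rad
q = Δφ/Δψ = 0.9926
d = R·√(Δφ² + q²Δλ²) = 6363·1.06415 = 6771 km

6771 km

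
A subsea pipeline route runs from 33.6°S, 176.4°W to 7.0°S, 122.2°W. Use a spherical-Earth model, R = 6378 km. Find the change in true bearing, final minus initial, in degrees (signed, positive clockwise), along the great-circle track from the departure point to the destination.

At departure: θ₁ = atan2(sin Δλ cos φ₂, cos φ₁ sin φ₂ − sin φ₁ cos φ₂ cos Δλ) = 74.73°
At arrival: θ₂ = atan2(sin Δλ cos φ₁, −cos φ₂ sin φ₁ + sin φ₂ cos φ₁ cos Δλ) = 54.05°
Δθ = θ₂ − θ₁ = -20.7°

-20.7°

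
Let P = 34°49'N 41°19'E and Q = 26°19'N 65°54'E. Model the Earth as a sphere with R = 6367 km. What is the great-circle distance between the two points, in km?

cos σ = sin φ₁ sin φ₂ + cos φ₁ cos φ₂ cos Δλ
      = sin(34.82°)sin(26.32°) + cos(34.82°)cos(26.32°)cos(24.58°) = 0.9223
σ = 22.733° → d = Rσ = 6367·0.39677 = 2526 km

2526 km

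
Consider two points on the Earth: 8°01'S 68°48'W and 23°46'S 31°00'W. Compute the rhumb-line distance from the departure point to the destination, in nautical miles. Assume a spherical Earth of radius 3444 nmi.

2374 nmi

Δψ = ln[tan(π/4+φ₂/2)/tan(π/4+φ₁/2)] = -0.2869;  Δφ = -0.2749 rad,  Δλ = +0.6597 rad
q = Δφ/Δψ = 0.9583
d = R·√(Δφ² + q²Δλ²) = 3444·0.68937 = 2374 nmi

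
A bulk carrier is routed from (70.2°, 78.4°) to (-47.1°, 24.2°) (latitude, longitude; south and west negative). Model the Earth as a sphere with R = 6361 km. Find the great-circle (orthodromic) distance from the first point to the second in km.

13729 km

Haversine: a = sin²(Δφ/2)+cos φ₁ cos φ₂ sin²(Δλ/2) = 0.77718;  σ = 2·atan2(√a,√(1−a))
σ = 123.666° → d = Rσ = 6361·2.15838 = 13729 km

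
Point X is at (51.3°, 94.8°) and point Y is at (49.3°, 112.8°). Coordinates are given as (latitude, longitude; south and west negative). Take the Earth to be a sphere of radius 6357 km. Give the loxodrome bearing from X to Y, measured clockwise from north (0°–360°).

99.9°

Meridional parts: M(φ₁)=+1.0465, M(φ₂)=+0.9918 → ΔM = -0.0547;  Δλ = +0.3142 rad
tan C = Δλ / ΔM = -5.7478 → C = 99.87°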